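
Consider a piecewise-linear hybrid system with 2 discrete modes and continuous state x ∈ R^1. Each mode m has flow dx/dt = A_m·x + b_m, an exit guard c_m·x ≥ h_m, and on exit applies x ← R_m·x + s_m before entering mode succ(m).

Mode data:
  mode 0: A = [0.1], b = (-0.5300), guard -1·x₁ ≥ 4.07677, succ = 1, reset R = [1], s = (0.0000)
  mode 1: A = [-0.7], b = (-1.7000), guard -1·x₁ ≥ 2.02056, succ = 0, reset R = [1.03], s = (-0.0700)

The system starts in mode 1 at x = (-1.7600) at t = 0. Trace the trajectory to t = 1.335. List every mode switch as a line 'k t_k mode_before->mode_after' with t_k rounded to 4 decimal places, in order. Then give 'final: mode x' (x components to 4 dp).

1 0.7055 1->0
final: 0 -2.6353

Mode 1: guard c·x = 2.0206 hit at Δt = 0.7055 (t = 0.7055), x⁻ = (-2.0206) → reset → x⁺ = (-2.1512), jump to mode 0
Mode 0: flow for 0.6295 to horizon, guard not reached → x = (-2.6353)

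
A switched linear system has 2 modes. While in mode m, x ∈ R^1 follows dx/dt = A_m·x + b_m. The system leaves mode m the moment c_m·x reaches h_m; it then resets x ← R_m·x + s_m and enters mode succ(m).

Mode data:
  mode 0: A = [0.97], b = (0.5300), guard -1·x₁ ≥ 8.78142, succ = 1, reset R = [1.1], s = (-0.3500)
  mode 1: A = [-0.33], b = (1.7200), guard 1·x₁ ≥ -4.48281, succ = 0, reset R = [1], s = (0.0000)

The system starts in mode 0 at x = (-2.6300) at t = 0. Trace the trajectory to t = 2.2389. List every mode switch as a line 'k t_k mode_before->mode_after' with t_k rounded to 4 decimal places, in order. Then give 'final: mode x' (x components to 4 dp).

Mode 0: guard c·x = 8.7814 hit at Δt = 1.4168 (t = 1.4168), x⁻ = (-8.7814) → reset → x⁺ = (-10.0096), jump to mode 1
Mode 1: flow for 0.8221 to horizon, guard not reached → x = (-6.3928)

1 1.4168 0->1
final: 1 -6.3928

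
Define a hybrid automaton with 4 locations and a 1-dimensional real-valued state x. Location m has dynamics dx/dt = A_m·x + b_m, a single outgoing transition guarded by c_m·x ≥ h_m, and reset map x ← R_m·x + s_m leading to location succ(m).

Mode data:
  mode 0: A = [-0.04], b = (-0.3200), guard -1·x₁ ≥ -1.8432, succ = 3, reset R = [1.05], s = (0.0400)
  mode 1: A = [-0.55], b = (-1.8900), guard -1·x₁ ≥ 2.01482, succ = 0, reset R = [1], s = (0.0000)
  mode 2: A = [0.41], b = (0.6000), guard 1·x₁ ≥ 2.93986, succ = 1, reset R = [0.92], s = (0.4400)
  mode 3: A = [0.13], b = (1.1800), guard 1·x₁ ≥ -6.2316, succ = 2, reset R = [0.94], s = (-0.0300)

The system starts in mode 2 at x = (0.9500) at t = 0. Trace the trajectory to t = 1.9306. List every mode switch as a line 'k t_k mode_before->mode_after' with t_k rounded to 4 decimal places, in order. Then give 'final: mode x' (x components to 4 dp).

1 1.4666 2->1
final: 1 1.6624

Mode 2: guard c·x = 2.9399 hit at Δt = 1.4666 (t = 1.4666), x⁻ = (2.9399) → reset → x⁺ = (3.1447), jump to mode 1
Mode 1: flow for 0.4640 to horizon, guard not reached → x = (1.6624)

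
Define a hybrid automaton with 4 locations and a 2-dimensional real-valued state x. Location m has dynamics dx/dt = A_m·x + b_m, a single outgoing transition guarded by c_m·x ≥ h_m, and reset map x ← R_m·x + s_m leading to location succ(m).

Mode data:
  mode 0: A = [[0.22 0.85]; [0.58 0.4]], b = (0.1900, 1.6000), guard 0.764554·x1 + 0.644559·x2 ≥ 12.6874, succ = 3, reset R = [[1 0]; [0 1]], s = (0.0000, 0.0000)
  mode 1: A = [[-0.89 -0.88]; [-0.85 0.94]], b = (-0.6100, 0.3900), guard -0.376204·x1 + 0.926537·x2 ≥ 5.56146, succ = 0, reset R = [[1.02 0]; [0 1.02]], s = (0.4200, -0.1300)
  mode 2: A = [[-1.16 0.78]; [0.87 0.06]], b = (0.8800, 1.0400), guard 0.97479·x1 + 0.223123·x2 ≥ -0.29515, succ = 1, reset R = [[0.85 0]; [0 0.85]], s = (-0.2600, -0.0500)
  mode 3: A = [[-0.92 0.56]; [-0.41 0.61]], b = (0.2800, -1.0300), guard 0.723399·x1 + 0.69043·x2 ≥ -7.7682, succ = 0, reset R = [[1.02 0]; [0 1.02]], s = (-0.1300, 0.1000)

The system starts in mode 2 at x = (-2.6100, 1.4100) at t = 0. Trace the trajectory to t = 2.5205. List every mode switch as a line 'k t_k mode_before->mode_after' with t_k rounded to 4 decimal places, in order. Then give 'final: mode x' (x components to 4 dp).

Mode 2: guard c·x = -0.2952 hit at Δt = 0.5558 (t = 0.5558), x⁻ = (-0.6020, 1.3073) → reset → x⁺ = (-0.7717, 1.0612), jump to mode 1
Mode 1: guard c·x = 5.5615 hit at Δt = 0.9723 (t = 1.5281), x⁻ = (-2.3951, 5.0299) → reset → x⁺ = (-2.0230, 5.0005), jump to mode 0
Mode 0: flow for 0.9924 to horizon, guard not reached → x = (4.1189, 9.6807)

1 0.5558 2->1
2 1.5281 1->0
final: 0 4.1189 9.6807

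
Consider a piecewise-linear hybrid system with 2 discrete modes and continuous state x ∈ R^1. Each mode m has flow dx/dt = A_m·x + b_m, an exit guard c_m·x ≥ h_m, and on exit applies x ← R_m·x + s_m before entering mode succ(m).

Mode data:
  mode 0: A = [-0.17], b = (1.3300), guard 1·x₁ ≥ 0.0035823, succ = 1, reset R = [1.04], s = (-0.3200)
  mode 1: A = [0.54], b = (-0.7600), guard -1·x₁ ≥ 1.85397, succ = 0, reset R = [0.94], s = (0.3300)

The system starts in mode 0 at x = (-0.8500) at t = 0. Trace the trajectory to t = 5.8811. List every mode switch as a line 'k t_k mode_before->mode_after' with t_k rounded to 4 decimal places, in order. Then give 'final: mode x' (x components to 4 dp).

1 0.6094 0->1
2 1.7903 1->0
3 2.7695 0->1
4 3.9504 1->0
5 4.9295 0->1
final: 1 -1.4741

Mode 0: guard c·x = 0.0036 hit at Δt = 0.6094 (t = 0.6094), x⁻ = (0.0036) → reset → x⁺ = (-0.3163), jump to mode 1
Mode 1: guard c·x = 1.8540 hit at Δt = 1.1809 (t = 1.7903), x⁻ = (-1.8540) → reset → x⁺ = (-1.4127), jump to mode 0
Mode 0: guard c·x = 0.0036 hit at Δt = 0.9792 (t = 2.7695), x⁻ = (0.0036) → reset → x⁺ = (-0.3163), jump to mode 1
Mode 1: guard c·x = 1.8540 hit at Δt = 1.1809 (t = 3.9504), x⁻ = (-1.8540) → reset → x⁺ = (-1.4127), jump to mode 0
Mode 0: guard c·x = 0.0036 hit at Δt = 0.9792 (t = 4.9295), x⁻ = (0.0036) → reset → x⁺ = (-0.3163), jump to mode 1
Mode 1: flow for 0.9516 to horizon, guard not reached → x = (-1.4741)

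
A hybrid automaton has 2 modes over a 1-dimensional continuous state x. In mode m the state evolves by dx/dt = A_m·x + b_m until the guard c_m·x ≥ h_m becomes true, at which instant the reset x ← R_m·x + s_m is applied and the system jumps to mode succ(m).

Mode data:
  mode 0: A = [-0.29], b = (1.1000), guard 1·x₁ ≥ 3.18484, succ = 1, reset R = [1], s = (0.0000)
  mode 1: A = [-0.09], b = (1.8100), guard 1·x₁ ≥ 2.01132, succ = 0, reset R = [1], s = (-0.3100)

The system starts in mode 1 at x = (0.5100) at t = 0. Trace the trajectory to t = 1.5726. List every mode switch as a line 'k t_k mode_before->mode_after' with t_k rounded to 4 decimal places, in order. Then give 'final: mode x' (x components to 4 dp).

Mode 1: guard c·x = 2.0113 hit at Δt = 0.8854 (t = 0.8854), x⁻ = (2.0113) → reset → x⁺ = (1.7013), jump to mode 0
Mode 0: flow for 0.6872 to horizon, guard not reached → x = (2.0793)

1 0.8854 1->0
final: 0 2.0793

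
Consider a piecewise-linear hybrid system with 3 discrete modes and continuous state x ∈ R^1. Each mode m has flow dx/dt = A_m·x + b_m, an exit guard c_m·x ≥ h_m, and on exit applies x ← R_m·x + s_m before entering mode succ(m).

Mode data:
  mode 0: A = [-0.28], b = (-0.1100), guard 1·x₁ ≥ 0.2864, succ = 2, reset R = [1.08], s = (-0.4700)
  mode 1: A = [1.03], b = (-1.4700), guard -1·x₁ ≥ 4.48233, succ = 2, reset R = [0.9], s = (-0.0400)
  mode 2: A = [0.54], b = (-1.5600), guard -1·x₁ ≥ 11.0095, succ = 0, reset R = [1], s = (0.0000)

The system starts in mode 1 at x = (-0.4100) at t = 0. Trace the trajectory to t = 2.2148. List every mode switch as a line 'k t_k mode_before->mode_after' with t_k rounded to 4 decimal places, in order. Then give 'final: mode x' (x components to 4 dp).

Mode 1: guard c·x = 4.4823 hit at Δt = 1.1343 (t = 1.1343), x⁻ = (-4.4823) → reset → x⁺ = (-4.0741), jump to mode 2
Mode 2: flow for 1.0805 to horizon, guard not reached → x = (-9.5905)

1 1.1343 1->2
final: 2 -9.5905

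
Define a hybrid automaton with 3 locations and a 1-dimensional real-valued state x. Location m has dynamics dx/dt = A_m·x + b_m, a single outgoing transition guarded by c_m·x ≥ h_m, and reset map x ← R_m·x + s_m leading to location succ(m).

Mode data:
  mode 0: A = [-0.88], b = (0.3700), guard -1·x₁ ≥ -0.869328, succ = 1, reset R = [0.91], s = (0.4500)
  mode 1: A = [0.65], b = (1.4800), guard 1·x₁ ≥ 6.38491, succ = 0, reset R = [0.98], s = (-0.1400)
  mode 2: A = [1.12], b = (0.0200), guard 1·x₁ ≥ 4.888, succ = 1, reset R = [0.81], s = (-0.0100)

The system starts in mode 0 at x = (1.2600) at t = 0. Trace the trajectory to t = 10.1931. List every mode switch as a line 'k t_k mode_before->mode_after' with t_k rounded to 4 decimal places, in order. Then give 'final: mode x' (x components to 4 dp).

Mode 0: guard c·x = -0.8693 hit at Δt = 0.7115 (t = 0.7115), x⁻ = (0.8693) → reset → x⁺ = (1.2411), jump to mode 1
Mode 1: guard c·x = 6.3849 hit at Δt = 1.3862 (t = 2.0977), x⁻ = (6.3849) → reset → x⁺ = (6.1172), jump to mode 0
Mode 0: guard c·x = -0.8693 hit at Δt = 2.8874 (t = 4.9851), x⁻ = (0.8693) → reset → x⁺ = (1.2411), jump to mode 1
Mode 1: guard c·x = 6.3849 hit at Δt = 1.3862 (t = 6.3713), x⁻ = (6.3849) → reset → x⁺ = (6.1172), jump to mode 0
Mode 0: guard c·x = -0.8693 hit at Δt = 2.8874 (t = 9.2587), x⁻ = (0.8693) → reset → x⁺ = (1.2411), jump to mode 1
Mode 1: flow for 0.9344 to horizon, guard not reached → x = (4.1807)

1 0.7115 0->1
2 2.0977 1->0
3 4.9851 0->1
4 6.3713 1->0
5 9.2587 0->1
final: 1 4.1807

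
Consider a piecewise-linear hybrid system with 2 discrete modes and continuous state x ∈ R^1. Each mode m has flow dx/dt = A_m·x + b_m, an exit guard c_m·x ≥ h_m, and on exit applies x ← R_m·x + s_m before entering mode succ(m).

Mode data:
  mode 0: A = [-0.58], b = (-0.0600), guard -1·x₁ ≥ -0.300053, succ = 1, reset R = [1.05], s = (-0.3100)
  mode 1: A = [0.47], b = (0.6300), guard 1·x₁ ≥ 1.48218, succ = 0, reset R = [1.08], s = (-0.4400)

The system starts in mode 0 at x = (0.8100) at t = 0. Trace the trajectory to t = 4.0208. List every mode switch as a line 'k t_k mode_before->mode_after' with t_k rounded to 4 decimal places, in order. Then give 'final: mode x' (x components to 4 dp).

Mode 0: guard c·x = -0.3001 hit at Δt = 1.4087 (t = 1.4087), x⁻ = (0.3001) → reset → x⁺ = (0.0051), jump to mode 1
Mode 1: guard c·x = 1.4822 hit at Δt = 1.5764 (t = 2.9851), x⁻ = (1.4822) → reset → x⁺ = (1.1608), jump to mode 0
Mode 0: flow for 1.0357 to horizon, guard not reached → x = (0.5899)

1 1.4087 0->1
2 2.9851 1->0
final: 0 0.5899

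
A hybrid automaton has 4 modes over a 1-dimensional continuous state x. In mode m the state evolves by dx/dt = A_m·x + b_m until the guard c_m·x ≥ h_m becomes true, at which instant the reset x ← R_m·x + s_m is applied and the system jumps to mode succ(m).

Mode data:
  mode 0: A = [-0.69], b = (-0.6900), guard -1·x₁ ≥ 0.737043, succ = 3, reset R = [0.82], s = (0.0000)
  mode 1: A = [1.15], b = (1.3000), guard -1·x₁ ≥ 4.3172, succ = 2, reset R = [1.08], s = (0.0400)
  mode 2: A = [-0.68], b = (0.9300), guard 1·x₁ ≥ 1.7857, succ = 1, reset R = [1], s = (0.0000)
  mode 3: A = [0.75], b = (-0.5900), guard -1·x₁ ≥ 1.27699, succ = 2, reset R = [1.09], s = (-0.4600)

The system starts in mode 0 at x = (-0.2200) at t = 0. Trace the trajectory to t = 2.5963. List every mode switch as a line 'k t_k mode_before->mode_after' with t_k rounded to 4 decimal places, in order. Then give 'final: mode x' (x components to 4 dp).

Mode 0: guard c·x = 0.7370 hit at Δt = 1.5758 (t = 1.5758), x⁻ = (-0.7370) → reset → x⁺ = (-0.6044), jump to mode 3
Mode 3: guard c·x = 1.2770 hit at Δt = 0.5259 (t = 2.1017), x⁻ = (-1.2770) → reset → x⁺ = (-1.8519), jump to mode 2
Mode 2: flow for 0.4946 to horizon, guard not reached → x = (-0.9324)

1 1.5758 0->3
2 2.1017 3->2
final: 2 -0.9324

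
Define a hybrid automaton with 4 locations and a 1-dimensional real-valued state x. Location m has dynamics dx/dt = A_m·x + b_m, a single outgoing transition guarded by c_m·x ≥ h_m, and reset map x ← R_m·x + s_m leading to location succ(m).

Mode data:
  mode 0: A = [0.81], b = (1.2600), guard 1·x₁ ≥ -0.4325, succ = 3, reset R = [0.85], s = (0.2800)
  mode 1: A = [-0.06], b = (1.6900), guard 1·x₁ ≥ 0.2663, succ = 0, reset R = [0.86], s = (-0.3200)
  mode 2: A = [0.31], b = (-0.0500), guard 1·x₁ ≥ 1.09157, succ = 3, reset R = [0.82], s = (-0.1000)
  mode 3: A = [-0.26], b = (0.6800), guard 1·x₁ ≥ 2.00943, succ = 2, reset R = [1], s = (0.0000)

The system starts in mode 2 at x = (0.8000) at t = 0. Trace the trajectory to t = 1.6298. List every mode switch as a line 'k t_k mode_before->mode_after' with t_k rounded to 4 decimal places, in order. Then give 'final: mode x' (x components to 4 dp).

Mode 2: guard c·x = 1.0916 hit at Δt = 1.2130 (t = 1.2130), x⁻ = (1.0916) → reset → x⁺ = (0.7951), jump to mode 3
Mode 3: flow for 0.4168 to horizon, guard not reached → x = (0.9820)

1 1.2130 2->3
final: 3 0.9820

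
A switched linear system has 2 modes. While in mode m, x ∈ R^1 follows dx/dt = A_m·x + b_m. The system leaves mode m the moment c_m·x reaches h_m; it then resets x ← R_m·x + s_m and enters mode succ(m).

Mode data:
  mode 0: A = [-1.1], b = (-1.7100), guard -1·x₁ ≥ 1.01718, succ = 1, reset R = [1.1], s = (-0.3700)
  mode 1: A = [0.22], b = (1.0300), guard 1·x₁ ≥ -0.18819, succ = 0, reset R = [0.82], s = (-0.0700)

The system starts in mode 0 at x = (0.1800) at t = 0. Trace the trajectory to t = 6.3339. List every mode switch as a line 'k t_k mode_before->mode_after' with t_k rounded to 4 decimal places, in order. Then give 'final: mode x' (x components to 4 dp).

Mode 0: guard c·x = 1.0172 hit at Δt = 1.0653 (t = 1.0653), x⁻ = (-1.0172) → reset → x⁺ = (-1.4889), jump to mode 1
Mode 1: guard c·x = -0.1882 hit at Δt = 1.5533 (t = 2.6186), x⁻ = (-0.1882) → reset → x⁺ = (-0.2243), jump to mode 0
Mode 0: guard c·x = 1.0172 hit at Δt = 0.8240 (t = 3.4426), x⁻ = (-1.0172) → reset → x⁺ = (-1.4889), jump to mode 1
Mode 1: guard c·x = -0.1882 hit at Δt = 1.5533 (t = 4.9959), x⁻ = (-0.1882) → reset → x⁺ = (-0.2243), jump to mode 0
Mode 0: guard c·x = 1.0172 hit at Δt = 0.8240 (t = 5.8199), x⁻ = (-1.0172) → reset → x⁺ = (-1.4889), jump to mode 1
Mode 1: flow for 0.5140 to horizon, guard not reached → x = (-1.1067)

1 1.0653 0->1
2 2.6186 1->0
3 3.4426 0->1
4 4.9959 1->0
5 5.8199 0->1
final: 1 -1.1067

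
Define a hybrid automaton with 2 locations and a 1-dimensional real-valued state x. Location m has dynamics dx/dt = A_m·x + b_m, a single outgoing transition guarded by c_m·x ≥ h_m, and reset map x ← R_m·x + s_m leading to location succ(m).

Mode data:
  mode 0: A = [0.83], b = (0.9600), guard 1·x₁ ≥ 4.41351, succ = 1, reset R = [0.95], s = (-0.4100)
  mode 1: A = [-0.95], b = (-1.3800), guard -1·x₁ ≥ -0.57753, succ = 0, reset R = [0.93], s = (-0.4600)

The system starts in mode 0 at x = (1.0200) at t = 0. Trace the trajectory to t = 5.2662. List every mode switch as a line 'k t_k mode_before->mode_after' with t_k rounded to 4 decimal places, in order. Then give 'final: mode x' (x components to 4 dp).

Mode 0: guard c·x = 4.4135 hit at Δt = 1.1321 (t = 1.1321), x⁻ = (4.4135) → reset → x⁺ = (3.7828), jump to mode 1
Mode 1: guard c·x = -0.5775 hit at Δt = 0.9972 (t = 2.1293), x⁻ = (0.5775) → reset → x⁺ = (0.0771), jump to mode 0
Mode 0: guard c·x = 4.4135 hit at Δt = 1.8161 (t = 3.9454), x⁻ = (4.4135) → reset → x⁺ = (3.7828), jump to mode 1
Mode 1: guard c·x = -0.5775 hit at Δt = 0.9972 (t = 4.9426), x⁻ = (0.5775) → reset → x⁺ = (0.0771), jump to mode 0
Mode 0: flow for 0.3236 to horizon, guard not reached → x = (0.4572)

1 1.1321 0->1
2 2.1293 1->0
3 3.9454 0->1
4 4.9426 1->0
final: 0 0.4572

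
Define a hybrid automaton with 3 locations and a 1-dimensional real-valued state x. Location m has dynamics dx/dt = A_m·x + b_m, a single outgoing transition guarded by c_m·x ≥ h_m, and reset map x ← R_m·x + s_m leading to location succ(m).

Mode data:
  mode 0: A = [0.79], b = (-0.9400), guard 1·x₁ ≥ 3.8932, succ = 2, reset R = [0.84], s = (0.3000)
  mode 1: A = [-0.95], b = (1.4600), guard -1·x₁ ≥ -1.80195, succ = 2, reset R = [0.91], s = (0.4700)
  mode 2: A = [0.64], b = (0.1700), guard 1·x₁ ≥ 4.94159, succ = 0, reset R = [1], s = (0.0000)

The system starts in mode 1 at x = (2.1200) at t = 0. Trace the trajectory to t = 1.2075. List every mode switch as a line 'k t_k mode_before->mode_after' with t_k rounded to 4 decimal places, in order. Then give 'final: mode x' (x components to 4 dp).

Mode 1: guard c·x = -1.8019 hit at Δt = 0.8298 (t = 0.8298), x⁻ = (1.8019) → reset → x⁺ = (2.1098), jump to mode 2
Mode 2: flow for 0.3777 to horizon, guard not reached → x = (2.7593)

1 0.8298 1->2
final: 2 2.7593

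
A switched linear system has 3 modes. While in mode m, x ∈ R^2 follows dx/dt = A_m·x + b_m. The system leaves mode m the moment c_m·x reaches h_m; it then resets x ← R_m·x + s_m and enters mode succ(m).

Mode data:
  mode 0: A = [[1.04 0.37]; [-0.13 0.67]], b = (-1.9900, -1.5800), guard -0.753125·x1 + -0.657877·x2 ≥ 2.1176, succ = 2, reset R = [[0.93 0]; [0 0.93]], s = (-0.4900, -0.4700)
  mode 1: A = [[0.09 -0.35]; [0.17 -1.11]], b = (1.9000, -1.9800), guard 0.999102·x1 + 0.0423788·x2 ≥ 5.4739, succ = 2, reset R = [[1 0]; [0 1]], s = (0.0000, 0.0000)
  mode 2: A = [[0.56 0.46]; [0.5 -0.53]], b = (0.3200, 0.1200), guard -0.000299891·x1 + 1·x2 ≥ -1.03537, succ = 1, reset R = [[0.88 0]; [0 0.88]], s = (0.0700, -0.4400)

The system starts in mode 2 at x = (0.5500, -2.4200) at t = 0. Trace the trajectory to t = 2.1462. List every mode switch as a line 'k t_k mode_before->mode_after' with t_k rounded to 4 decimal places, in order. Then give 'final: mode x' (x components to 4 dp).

1 1.1790 2->1
final: 1 2.7759 -1.4603

Mode 2: guard c·x = -1.0354 hit at Δt = 1.1790 (t = 1.1790), x⁻ = (0.2786, -1.0353) → reset → x⁺ = (0.3151, -1.3511), jump to mode 1
Mode 1: flow for 0.9672 to horizon, guard not reached → x = (2.7759, -1.4603)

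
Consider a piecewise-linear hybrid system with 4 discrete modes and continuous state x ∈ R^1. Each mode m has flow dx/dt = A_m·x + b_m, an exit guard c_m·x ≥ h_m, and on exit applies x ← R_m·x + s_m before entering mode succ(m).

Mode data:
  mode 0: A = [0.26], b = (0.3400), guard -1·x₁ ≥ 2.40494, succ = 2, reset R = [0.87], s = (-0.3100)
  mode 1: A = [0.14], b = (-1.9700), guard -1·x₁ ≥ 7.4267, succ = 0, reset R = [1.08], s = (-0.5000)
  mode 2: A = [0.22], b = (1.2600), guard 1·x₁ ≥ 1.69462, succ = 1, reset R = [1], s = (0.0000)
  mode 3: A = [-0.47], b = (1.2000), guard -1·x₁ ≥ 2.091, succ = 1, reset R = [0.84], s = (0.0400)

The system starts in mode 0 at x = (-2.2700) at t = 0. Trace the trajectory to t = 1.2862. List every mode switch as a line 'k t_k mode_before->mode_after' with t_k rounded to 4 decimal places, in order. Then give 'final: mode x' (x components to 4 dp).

Mode 0: guard c·x = 2.4049 hit at Δt = 0.5047 (t = 0.5047), x⁻ = (-2.4049) → reset → x⁺ = (-2.4023), jump to mode 2
Mode 2: flow for 0.7815 to horizon, guard not reached → x = (-1.7786)

1 0.5047 0->2
final: 2 -1.7786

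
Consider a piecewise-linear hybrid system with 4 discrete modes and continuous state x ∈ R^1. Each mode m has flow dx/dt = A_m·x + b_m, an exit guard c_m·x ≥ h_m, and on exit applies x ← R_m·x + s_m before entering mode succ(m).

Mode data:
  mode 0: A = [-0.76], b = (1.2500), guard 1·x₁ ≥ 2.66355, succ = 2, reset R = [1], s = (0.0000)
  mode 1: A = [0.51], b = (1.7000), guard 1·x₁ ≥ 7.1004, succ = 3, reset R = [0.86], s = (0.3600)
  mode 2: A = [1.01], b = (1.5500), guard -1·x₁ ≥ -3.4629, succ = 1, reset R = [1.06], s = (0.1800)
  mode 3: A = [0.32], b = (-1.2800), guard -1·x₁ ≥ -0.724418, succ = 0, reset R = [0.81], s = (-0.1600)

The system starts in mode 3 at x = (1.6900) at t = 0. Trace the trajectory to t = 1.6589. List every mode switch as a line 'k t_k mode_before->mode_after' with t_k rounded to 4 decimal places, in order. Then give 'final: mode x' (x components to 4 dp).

1 1.0914 3->0
final: 0 0.8535

Mode 3: guard c·x = -0.7244 hit at Δt = 1.0914 (t = 1.0914), x⁻ = (0.7244) → reset → x⁺ = (0.4268), jump to mode 0
Mode 0: flow for 0.5675 to horizon, guard not reached → x = (0.8535)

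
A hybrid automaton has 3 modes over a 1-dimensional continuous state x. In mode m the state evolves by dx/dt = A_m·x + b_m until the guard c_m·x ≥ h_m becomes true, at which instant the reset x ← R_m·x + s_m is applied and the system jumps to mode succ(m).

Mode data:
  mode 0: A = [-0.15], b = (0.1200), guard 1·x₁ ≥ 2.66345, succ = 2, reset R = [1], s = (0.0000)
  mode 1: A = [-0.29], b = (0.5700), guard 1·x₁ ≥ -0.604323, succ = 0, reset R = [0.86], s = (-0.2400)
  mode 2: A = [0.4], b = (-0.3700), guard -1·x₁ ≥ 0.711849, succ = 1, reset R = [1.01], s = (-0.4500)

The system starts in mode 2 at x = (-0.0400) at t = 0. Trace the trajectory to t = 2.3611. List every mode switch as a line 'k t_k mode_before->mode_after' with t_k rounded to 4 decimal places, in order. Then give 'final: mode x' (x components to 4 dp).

Mode 2: guard c·x = 0.7118 hit at Δt = 1.3210 (t = 1.3210), x⁻ = (-0.7118) → reset → x⁺ = (-1.1690), jump to mode 1
Mode 1: guard c·x = -0.6043 hit at Δt = 0.6849 (t = 2.0059), x⁻ = (-0.6043) → reset → x⁺ = (-0.7597), jump to mode 0
Mode 0: flow for 0.3552 to horizon, guard not reached → x = (-0.6788)

1 1.3210 2->1
2 2.0059 1->0
final: 0 -0.6788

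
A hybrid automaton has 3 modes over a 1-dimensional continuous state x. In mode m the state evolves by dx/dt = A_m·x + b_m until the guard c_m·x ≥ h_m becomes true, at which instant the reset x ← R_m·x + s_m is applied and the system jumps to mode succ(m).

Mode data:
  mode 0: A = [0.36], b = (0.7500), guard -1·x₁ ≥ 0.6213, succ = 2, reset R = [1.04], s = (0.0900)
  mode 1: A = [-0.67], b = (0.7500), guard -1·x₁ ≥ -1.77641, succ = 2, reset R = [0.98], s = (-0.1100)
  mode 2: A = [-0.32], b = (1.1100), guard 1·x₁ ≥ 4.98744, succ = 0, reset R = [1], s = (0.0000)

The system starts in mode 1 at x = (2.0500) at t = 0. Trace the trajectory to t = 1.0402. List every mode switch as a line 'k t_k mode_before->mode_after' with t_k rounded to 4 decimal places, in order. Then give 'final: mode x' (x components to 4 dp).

1 0.5196 1->2
final: 2 1.9129

Mode 1: guard c·x = -1.7764 hit at Δt = 0.5196 (t = 0.5196), x⁻ = (1.7764) → reset → x⁺ = (1.6309), jump to mode 2
Mode 2: flow for 0.5206 to horizon, guard not reached → x = (1.9129)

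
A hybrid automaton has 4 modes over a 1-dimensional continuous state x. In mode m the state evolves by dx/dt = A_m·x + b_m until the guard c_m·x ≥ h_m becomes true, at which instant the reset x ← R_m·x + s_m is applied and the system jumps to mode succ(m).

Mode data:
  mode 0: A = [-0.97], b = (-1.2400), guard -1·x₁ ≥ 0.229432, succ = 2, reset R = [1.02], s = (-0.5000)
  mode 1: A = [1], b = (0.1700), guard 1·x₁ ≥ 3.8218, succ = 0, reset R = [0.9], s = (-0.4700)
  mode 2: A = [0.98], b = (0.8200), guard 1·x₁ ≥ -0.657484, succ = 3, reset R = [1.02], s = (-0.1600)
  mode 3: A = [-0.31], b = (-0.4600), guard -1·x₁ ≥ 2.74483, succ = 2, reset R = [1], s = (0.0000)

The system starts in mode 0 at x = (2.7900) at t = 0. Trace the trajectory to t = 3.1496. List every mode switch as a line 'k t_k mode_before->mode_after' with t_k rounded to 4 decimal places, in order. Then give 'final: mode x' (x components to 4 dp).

1 1.3974 0->2
2 1.9656 2->3
final: 3 -1.0313

Mode 0: guard c·x = 0.2294 hit at Δt = 1.3974 (t = 1.3974), x⁻ = (-0.2294) → reset → x⁺ = (-0.7340), jump to mode 2
Mode 2: guard c·x = -0.6575 hit at Δt = 0.5682 (t = 1.9656), x⁻ = (-0.6575) → reset → x⁺ = (-0.8306), jump to mode 3
Mode 3: flow for 1.1840 to horizon, guard not reached → x = (-1.0313)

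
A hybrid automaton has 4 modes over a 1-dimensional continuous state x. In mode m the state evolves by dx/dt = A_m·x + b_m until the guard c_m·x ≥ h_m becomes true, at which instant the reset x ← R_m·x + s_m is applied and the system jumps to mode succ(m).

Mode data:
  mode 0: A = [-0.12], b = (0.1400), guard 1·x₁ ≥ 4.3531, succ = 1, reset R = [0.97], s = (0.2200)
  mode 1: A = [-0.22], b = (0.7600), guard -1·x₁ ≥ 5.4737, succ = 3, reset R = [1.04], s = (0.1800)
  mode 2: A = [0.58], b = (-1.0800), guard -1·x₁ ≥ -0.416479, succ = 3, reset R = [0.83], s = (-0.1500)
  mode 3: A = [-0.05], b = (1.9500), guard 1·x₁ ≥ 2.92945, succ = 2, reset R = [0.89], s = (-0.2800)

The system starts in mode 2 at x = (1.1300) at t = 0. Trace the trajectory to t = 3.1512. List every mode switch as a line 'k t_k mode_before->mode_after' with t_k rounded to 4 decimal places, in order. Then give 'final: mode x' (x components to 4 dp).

Mode 2: guard c·x = -0.4165 hit at Δt = 1.1731 (t = 1.1731), x⁻ = (0.4165) → reset → x⁺ = (0.1957), jump to mode 3
Mode 3: guard c·x = 2.9295 hit at Δt = 1.4611 (t = 2.6342), x⁻ = (2.9294) → reset → x⁺ = (2.3272), jump to mode 2
Mode 2: flow for 0.5170 to horizon, guard not reached → x = (2.4899)

1 1.1731 2->3
2 2.6342 3->2
final: 2 2.4899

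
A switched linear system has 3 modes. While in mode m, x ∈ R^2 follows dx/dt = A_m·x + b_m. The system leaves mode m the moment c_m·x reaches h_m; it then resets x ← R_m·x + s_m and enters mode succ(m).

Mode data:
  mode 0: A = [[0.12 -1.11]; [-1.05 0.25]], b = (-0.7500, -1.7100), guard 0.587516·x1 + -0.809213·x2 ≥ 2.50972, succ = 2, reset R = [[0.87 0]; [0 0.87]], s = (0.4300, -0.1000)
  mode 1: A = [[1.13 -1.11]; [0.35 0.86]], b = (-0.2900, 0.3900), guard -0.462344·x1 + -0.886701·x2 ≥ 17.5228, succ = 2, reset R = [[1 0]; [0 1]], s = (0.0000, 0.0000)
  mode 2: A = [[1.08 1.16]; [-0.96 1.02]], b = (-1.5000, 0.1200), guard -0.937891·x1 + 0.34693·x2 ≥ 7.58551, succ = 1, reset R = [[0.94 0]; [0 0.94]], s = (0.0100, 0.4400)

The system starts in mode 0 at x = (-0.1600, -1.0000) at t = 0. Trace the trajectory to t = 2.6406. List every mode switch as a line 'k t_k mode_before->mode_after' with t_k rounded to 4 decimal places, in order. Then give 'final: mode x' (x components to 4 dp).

1 0.7011 0->2
2 1.8630 2->1
final: 1 -14.5462 -9.1605

Mode 0: guard c·x = 2.5097 hit at Δt = 0.7011 (t = 0.7011), x⁻ = (0.6746, -2.6116) → reset → x⁺ = (1.0169, -2.3721), jump to mode 2
Mode 2: guard c·x = 7.5855 hit at Δt = 1.1619 (t = 1.8630), x⁻ = (-9.3087, -3.3005) → reset → x⁺ = (-8.7402, -2.6625), jump to mode 1
Mode 1: flow for 0.7776 to horizon, guard not reached → x = (-14.5462, -9.1605)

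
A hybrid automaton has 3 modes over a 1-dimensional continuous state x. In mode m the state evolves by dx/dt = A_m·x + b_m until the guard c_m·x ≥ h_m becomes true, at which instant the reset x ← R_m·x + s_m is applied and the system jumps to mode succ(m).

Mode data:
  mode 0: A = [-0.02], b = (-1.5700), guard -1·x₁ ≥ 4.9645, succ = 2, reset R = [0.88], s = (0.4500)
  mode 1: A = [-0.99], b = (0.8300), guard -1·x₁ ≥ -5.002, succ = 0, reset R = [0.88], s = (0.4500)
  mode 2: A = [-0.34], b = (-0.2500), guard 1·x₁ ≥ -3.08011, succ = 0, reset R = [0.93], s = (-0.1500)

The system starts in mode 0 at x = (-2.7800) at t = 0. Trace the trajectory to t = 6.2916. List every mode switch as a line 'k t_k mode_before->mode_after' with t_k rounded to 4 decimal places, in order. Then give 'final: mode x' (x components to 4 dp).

1 1.4637 0->2
2 2.3630 2->0
3 3.6716 0->2
4 4.5709 2->0
5 5.8795 0->2
final: 2 -3.5026

Mode 0: guard c·x = 4.9645 hit at Δt = 1.4637 (t = 1.4637), x⁻ = (-4.9645) → reset → x⁺ = (-3.9188), jump to mode 2
Mode 2: guard c·x = -3.0801 hit at Δt = 0.8993 (t = 2.3630), x⁻ = (-3.0801) → reset → x⁺ = (-3.0145), jump to mode 0
Mode 0: guard c·x = 4.9645 hit at Δt = 1.3086 (t = 3.6716), x⁻ = (-4.9645) → reset → x⁺ = (-3.9188), jump to mode 2
Mode 2: guard c·x = -3.0801 hit at Δt = 0.8993 (t = 4.5709), x⁻ = (-3.0801) → reset → x⁺ = (-3.0145), jump to mode 0
Mode 0: guard c·x = 4.9645 hit at Δt = 1.3086 (t = 5.8795), x⁻ = (-4.9645) → reset → x⁺ = (-3.9188), jump to mode 2
Mode 2: flow for 0.4121 to horizon, guard not reached → x = (-3.5026)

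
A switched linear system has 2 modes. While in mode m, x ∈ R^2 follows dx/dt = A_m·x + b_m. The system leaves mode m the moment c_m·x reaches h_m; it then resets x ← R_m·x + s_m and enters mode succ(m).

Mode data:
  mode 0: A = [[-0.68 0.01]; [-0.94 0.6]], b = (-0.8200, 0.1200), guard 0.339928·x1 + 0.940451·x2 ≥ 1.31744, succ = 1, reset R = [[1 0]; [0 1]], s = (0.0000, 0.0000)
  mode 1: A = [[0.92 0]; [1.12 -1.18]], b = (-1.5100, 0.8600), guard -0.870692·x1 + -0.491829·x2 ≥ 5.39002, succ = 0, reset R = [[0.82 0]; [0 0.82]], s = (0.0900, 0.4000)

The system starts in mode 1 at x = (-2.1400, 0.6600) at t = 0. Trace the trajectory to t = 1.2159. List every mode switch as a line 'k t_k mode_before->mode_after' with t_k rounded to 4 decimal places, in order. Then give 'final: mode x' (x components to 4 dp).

1 0.6828 1->0
final: 0 -3.4097 1.4344

Mode 1: guard c·x = 5.3900 hit at Δt = 0.6828 (t = 0.6828), x⁻ = (-5.4456, -1.3188) → reset → x⁺ = (-4.3754, -0.6814), jump to mode 0
Mode 0: flow for 0.5331 to horizon, guard not reached → x = (-3.4097, 1.4344)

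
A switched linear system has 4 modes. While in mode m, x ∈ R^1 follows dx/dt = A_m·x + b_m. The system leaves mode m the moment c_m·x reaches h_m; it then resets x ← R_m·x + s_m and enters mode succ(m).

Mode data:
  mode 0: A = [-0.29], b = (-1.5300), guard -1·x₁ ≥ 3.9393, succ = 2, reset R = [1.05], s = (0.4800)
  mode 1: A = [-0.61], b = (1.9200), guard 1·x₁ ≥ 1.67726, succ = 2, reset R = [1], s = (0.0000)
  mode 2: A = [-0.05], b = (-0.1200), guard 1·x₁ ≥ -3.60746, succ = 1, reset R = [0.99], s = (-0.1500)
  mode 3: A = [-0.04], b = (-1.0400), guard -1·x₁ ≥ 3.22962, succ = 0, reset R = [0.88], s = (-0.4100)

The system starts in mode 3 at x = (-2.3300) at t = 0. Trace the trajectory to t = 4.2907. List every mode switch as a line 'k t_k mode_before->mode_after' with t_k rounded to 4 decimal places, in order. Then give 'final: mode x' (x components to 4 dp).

Mode 3: guard c·x = 3.2296 hit at Δt = 0.9687 (t = 0.9687), x⁻ = (-3.2296) → reset → x⁺ = (-3.2521), jump to mode 0
Mode 0: guard c·x = 3.9393 hit at Δt = 1.4306 (t = 2.3993), x⁻ = (-3.9393) → reset → x⁺ = (-3.6563), jump to mode 2
Mode 2: guard c·x = -3.6075 hit at Δt = 0.7925 (t = 3.1918), x⁻ = (-3.6075) → reset → x⁺ = (-3.7214), jump to mode 1
Mode 1: flow for 1.0989 to horizon, guard not reached → x = (-0.3661)

1 0.9687 3->0
2 2.3993 0->2
3 3.1918 2->1
final: 1 -0.3661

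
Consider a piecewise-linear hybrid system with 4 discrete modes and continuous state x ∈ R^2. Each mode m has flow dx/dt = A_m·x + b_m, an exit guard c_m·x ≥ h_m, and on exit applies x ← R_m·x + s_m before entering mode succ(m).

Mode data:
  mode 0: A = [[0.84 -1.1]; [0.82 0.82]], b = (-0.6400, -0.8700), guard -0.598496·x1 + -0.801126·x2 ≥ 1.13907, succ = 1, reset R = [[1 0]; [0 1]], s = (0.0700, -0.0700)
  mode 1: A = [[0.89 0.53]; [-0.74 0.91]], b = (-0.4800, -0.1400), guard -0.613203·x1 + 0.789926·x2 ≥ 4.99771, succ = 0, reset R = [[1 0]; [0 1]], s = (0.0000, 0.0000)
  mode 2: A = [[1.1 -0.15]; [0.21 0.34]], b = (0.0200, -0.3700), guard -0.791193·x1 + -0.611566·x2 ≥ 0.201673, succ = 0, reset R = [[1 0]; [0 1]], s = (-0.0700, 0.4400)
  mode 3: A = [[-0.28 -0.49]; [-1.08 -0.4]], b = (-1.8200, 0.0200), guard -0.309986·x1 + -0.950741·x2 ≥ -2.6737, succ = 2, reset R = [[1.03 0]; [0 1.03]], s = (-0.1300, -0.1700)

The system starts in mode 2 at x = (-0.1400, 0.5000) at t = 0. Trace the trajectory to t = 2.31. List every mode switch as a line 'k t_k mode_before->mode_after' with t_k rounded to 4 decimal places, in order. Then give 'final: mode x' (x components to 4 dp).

1 0.8951 2->0
2 1.4895 0->1
final: 1 -3.6382 1.4046

Mode 2: guard c·x = 0.2017 hit at Δt = 0.8951 (t = 0.8951), x⁻ = (-0.4356, 0.2337) → reset → x⁺ = (-0.5056, 0.6737), jump to mode 0
Mode 0: guard c·x = 1.1391 hit at Δt = 0.5944 (t = 1.4895), x⁻ = (-1.6226, -0.2096) → reset → x⁺ = (-1.5526, -0.2796), jump to mode 1
Mode 1: flow for 0.8205 to horizon, guard not reached → x = (-3.6382, 1.4046)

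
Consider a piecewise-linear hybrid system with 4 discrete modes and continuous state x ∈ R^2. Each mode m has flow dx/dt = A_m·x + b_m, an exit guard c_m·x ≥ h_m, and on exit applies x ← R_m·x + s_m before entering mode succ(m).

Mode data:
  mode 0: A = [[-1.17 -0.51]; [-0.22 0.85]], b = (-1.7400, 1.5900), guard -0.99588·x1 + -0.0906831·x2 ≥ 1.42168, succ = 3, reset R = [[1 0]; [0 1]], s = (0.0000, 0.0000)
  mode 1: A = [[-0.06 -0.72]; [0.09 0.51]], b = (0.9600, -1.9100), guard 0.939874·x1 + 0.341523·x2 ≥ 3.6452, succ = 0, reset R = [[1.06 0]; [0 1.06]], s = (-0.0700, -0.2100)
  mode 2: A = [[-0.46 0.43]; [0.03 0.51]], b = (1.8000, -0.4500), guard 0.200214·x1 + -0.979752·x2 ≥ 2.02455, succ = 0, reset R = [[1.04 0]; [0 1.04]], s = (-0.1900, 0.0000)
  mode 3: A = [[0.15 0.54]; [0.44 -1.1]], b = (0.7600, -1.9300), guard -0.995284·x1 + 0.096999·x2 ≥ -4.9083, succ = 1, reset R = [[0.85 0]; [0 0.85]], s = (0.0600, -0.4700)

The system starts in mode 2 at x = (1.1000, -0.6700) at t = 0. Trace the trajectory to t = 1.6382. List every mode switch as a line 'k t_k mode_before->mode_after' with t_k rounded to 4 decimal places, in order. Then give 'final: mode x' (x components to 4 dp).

1 1.0497 2->0
final: 0 0.4807 -1.8896

Mode 2: guard c·x = 2.0246 hit at Δt = 1.0497 (t = 1.0497), x⁻ = (1.7526, -1.7082) → reset → x⁺ = (1.6328, -1.7766), jump to mode 0
Mode 0: flow for 0.5885 to horizon, guard not reached → x = (0.4807, -1.8896)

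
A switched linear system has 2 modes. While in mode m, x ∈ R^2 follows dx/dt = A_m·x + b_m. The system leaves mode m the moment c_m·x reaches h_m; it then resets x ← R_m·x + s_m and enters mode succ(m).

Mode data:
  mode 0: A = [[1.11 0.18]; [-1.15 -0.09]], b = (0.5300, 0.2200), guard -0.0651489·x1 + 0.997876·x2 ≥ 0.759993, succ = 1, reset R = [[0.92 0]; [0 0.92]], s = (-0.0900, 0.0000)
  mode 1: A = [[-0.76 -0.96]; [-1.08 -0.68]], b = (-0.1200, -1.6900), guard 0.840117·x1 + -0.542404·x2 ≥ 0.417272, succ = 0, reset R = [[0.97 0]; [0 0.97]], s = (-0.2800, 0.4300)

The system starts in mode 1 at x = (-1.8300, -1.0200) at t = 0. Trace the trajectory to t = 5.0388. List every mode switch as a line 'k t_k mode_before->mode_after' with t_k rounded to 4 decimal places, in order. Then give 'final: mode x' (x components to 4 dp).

Mode 1: guard c·x = 0.4173 hit at Δt = 1.1091 (t = 1.1091), x⁻ = (-0.2142, -1.1010) → reset → x⁺ = (-0.4877, -0.6380), jump to mode 0
Mode 0: guard c·x = 0.7600 hit at Δt = 1.5440 (t = 2.6531), x⁻ = (-0.6470, 0.7194) → reset → x⁺ = (-0.6853, 0.6618), jump to mode 1
Mode 1: guard c·x = 0.4173 hit at Δt = 1.4857 (t = 4.1388), x⁻ = (-0.0779, -0.8900) → reset → x⁺ = (-0.3556, -0.4333), jump to mode 0
Mode 0: flow for 0.9000 to horizon, guard not reached → x = (-0.2021, 0.0863)

1 1.1091 1->0
2 2.6531 0->1
3 4.1388 1->0
final: 0 -0.2021 0.0863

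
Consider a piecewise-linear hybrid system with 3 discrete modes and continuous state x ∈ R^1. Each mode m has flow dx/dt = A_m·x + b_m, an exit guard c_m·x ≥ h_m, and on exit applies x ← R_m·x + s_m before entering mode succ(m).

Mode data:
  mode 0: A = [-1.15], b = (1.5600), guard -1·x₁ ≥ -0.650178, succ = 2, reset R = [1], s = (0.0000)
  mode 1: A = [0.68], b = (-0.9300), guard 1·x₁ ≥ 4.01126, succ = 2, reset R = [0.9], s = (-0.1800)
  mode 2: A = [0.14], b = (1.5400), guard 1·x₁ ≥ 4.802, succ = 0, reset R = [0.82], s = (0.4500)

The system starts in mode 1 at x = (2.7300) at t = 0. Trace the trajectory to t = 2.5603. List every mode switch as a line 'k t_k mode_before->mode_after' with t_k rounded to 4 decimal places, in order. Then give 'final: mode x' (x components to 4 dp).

Mode 1: guard c·x = 4.0113 hit at Δt = 0.9749 (t = 0.9749), x⁻ = (4.0113) → reset → x⁺ = (3.4301), jump to mode 2
Mode 2: guard c·x = 4.8020 hit at Δt = 0.6487 (t = 1.6236), x⁻ = (4.8020) → reset → x⁺ = (4.3876), jump to mode 0
Mode 0: flow for 0.9367 to horizon, guard not reached → x = (2.3888)

1 0.9749 1->2
2 1.6236 2->0
final: 0 2.3888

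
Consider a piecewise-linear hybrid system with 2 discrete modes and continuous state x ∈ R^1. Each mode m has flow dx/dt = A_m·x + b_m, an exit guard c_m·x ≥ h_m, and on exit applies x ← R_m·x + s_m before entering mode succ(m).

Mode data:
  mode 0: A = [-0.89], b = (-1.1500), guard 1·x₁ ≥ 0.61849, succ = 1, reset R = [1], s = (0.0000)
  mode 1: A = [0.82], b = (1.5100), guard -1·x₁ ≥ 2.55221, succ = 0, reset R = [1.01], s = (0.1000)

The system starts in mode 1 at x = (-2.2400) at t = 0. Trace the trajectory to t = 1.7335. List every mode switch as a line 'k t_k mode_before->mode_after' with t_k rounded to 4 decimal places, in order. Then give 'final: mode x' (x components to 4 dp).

1 0.7055 1->0
final: 0 -1.7670

Mode 1: guard c·x = 2.5522 hit at Δt = 0.7055 (t = 0.7055), x⁻ = (-2.5522) → reset → x⁺ = (-2.4777), jump to mode 0
Mode 0: flow for 1.0280 to horizon, guard not reached → x = (-1.7670)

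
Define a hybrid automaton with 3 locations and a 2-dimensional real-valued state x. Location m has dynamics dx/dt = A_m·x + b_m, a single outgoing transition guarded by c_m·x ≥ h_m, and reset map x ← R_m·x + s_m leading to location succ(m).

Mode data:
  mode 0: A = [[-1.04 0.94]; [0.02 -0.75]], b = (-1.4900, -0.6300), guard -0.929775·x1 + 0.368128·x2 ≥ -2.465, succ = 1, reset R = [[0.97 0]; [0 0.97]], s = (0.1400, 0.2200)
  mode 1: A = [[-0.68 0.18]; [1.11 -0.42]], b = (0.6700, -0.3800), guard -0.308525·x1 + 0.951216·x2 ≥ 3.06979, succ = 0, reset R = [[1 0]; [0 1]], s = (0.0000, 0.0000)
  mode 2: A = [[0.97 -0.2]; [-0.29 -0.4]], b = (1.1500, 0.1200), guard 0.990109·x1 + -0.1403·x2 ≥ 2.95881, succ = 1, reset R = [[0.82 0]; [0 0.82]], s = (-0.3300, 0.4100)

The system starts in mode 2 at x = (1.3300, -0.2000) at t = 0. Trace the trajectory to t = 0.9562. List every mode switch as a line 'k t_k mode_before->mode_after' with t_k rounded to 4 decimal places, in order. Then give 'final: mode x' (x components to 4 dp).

1 0.4998 2->1
final: 1 1.8197 0.8113

Mode 2: guard c·x = 2.9588 hit at Δt = 0.4998 (t = 0.4998), x⁻ = (2.9339, -0.3843) → reset → x⁺ = (2.0758, 0.0949), jump to mode 1
Mode 1: flow for 0.4564 to horizon, guard not reached → x = (1.8197, 0.8113)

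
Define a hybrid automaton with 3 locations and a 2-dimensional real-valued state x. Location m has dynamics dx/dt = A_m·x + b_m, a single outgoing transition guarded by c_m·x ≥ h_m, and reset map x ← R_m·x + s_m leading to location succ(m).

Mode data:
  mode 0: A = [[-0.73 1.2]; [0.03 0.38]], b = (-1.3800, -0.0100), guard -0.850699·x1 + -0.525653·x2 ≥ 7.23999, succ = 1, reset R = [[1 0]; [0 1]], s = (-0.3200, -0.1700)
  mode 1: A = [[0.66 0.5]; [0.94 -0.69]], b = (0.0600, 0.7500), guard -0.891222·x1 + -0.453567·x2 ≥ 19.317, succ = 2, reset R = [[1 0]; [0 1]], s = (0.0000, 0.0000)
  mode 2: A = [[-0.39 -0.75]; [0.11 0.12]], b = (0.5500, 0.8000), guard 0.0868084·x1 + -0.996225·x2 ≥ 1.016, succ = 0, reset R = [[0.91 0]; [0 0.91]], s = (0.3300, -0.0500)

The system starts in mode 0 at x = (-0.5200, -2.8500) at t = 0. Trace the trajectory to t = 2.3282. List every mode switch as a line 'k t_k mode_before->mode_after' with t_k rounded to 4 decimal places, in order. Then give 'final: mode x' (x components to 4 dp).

1 1.3522 0->1
final: 1 -15.2823 -9.0133

Mode 0: guard c·x = 7.2400 hit at Δt = 1.3522 (t = 1.3522), x⁻ = (-5.4607, -4.9359) → reset → x⁺ = (-5.7807, -5.1059), jump to mode 1
Mode 1: flow for 0.9760 to horizon, guard not reached → x = (-15.2823, -9.0133)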